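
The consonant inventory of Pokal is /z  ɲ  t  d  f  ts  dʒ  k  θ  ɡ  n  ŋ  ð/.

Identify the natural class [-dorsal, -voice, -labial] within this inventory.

t, ts, θ

Checking each segment against [-dorsal], [-voice], [-labial]: /t/ (voiceless alveolar stop), /ts/ (voiceless alveolar affricate), /θ/ (voiceless dental fricative) satisfy every feature; every other segment in the inventory fails at least one.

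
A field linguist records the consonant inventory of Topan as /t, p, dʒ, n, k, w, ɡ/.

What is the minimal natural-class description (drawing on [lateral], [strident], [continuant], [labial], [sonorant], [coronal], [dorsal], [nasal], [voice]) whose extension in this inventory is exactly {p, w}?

The target set is precisely the extension of [+labial] in this inventory.

[+labial]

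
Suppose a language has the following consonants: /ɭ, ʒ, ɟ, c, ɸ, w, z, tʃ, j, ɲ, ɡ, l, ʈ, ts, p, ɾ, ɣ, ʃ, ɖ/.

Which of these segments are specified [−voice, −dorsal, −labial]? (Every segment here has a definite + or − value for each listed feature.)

The [−voice] segments are /c, ɸ, tʃ, ʈ, ts, p, ʃ/.
Then [−dorsal] gives /ɸ, tʃ, ʈ, ts, p, ʃ/.
Among these, [−labial] leaves /tʃ, ʈ, ts, ʃ/.

tʃ, ʈ, ts, ʃ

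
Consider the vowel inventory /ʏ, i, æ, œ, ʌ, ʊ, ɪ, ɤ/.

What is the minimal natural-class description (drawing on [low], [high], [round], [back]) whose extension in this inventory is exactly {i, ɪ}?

The class [+high], [-round] has exactly /i, ɪ/ as its extension in this inventory. No smaller conjunction from the listed features achieves this: [-round] alone would also admit /æ, ʌ, ɤ/; [+high] alone would also admit /ʏ, ʊ/; and checking the remaining single features turns up none with this extension.

[+high, -round]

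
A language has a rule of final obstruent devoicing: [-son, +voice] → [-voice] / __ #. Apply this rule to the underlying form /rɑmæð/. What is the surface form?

Only the final segment /ð/ is both word-final and matches the structural description. It is a voiced dental fricative, so [-son, +voice] holds; changing it to [-voice] with all other features held fixed yields /θ/ (voiceless dental fricative). No other segment meets both the structural description and the environment, so the output is [rɑmæθ].

[rɑmæθ]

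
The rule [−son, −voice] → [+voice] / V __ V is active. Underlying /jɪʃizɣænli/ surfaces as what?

[jɪʒizɣænli]

/ʃ/ satisfies [−son, −voice] and sits in V __ V. The [+voice] counterpart of the voiceless postalveolar fricative is /ʒ/. Other segments in /jɪʃizɣænli/ either fail the structural description or are not in the environment, so the surface form is [jɪʒizɣænli].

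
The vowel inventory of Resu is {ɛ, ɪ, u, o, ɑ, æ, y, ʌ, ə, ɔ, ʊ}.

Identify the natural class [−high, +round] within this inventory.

Checking each segment against [−high], [+round]: /o/ (mid back rounded tense vowel), /ɔ/ (mid back rounded lax vowel) satisfy every feature; every other segment in the inventory fails at least one.

o, ɔ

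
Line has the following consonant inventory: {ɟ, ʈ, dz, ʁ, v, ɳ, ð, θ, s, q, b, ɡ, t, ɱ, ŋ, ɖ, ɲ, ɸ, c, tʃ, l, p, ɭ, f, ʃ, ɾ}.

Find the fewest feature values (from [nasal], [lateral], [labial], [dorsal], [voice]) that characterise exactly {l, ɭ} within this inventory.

[+lateral]

The target set is precisely the extension of [+lateral] in this inventory.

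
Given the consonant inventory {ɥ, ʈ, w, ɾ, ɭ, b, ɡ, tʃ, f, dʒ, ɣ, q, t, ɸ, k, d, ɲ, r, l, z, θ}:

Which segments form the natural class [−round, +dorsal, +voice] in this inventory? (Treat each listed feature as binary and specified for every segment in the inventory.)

ɡ, ɣ, ɲ

Checking each segment against [−round], [+dorsal], [+voice]: /ɡ/ (voiced velar stop), /ɣ/ (voiced velar fricative), /ɲ/ (palatal nasal) satisfy every feature; every other segment in the inventory fails at least one.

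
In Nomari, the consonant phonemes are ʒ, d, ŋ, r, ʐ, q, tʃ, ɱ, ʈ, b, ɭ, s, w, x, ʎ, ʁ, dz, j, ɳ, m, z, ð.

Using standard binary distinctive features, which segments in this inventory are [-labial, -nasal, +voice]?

Checking each segment against [-labial], [-nasal], [+voice]: /ʒ/ (voiced postalveolar fricative), /d/ (voiced alveolar stop), /r/ (alveolar trill), /ʐ/ (voiced retroflex fricative), /ɭ/ (retroflex lateral approximant), /ʎ/ (palatal lateral approximant), among others, satisfy every feature; every other segment in the inventory fails at least one.

ʒ, d, r, ʐ, ɭ, ʎ, ʁ, dz, j, z, ð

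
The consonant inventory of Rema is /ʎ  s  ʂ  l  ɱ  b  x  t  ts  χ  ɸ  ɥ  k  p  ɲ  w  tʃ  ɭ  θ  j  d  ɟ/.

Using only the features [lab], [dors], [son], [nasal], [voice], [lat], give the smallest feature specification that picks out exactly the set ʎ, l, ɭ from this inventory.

[+lat]

Every target segment is [+lateral] and no other inventory member is, so one feature is enough.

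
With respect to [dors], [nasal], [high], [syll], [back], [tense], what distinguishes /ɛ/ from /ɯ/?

[high], [back], [tense]

The two segments share [+dorsal], [−nasal], [+syllabic]. The only features from the list on which they differ: /ɛ/ is [−high] while /ɯ/ is [+high]; /ɛ/ is [−back] while /ɯ/ is [+back]; /ɛ/ is [−tense] while /ɯ/ is [+tense].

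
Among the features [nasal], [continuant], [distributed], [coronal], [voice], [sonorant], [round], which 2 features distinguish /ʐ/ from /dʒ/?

/ʐ/ (voiced retroflex fricative) and /dʒ/ (voiced postalveolar affricate) agree on [−nasal], [+coronal], [+voice], [−sonorant], [−round]. They differ on [continuant] (/ʐ/ [+], /dʒ/ [−]), [distributed] (/ʐ/ [−], /dʒ/ [+]).

[continuant], [distributed]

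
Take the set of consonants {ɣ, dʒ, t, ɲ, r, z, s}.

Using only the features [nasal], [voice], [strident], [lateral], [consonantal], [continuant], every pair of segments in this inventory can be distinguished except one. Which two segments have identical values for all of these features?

Both /ɣ/ and /r/ are [-nasal], [+voice], [-strident], [-lateral], [+consonantal], [+continuant]. Since the list omits [sonorant], [coronal] and [dorsal] — which do distinguish the voiced velar fricative from the alveolar trill — this pair collapses; all other pairs remain distinct.

ɣ, r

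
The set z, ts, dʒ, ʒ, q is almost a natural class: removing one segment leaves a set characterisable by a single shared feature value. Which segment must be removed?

/ʒ, dʒ, ts, z/ are all [+strident], but /q/ (voiceless uvular stop) is [−strident]. No other single segment can be removed to leave a set sharing one feature value that the removed segment lacks, so /q/ is the odd one out.

q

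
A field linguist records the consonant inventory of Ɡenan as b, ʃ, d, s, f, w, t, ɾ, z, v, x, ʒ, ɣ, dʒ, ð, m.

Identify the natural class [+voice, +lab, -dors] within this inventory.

b, v, m

Eliminate segments failing any feature: /ʃ, s, f, t, x/ are [-voice]; /d, ɾ, z, ʒ, ɣ, dʒ, ð/ are [-labial]; /w/ is [+dorsal]. The remaining /b, v, m/ satisfy [+voice], [+labial], [-dorsal].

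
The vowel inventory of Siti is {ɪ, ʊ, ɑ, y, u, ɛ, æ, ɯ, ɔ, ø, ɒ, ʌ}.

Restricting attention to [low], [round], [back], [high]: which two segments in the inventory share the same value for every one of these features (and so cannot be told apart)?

u, ʊ

Both /u/ and /ʊ/ are [-low], [+round], [+back], [+high]. Since the list omits [tense] — which does distinguish the high back rounded tense vowel from the high back rounded lax vowel — this pair collapses; all other pairs remain distinct.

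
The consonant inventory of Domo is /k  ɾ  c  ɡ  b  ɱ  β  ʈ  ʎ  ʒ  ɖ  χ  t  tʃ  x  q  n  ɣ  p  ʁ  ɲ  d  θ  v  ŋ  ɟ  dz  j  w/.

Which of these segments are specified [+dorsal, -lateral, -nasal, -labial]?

The [+dorsal] segments are /k, c, ɡ, ʎ, χ, x, q, ɣ, ʁ, ɲ, ŋ, ɟ, j, w/.
Then [-lateral] gives /k, c, ɡ, χ, x, q, ɣ, ʁ, ɲ, ŋ, ɟ, j, w/.
Of those, [-nasal] gives /k, c, ɡ, χ, x, q, ɣ, ʁ, ɟ, j, w/.
Of those, [-labial] leaves /k, c, ɡ, χ, x, q, ɣ, ʁ, ɟ, j/.

k, c, ɡ, χ, x, q, ɣ, ʁ, ɟ, j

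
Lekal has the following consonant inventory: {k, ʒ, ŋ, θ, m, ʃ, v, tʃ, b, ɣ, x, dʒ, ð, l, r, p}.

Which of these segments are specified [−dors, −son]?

ʒ, θ, ʃ, v, tʃ, b, dʒ, ð, p

Eliminate segments failing any feature: /k, ŋ, ɣ, x/ are [+dorsal]; /m, l, r/ are [+sonorant]. The remaining /ʒ, θ, ʃ, v, tʃ, b, dʒ, ð, p/ satisfy [−dorsal], [−sonorant].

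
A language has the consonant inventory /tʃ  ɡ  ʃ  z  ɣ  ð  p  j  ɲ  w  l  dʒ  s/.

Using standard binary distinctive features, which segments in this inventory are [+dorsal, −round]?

Eliminate segments failing any feature: /tʃ, ʃ, z, ð, p, l, dʒ, s/ are [−dorsal]; /w/ is [+round]. The remaining /ɡ, ɣ, j, ɲ/ satisfy [+dorsal], [−round].

ɡ, ɣ, j, ɲ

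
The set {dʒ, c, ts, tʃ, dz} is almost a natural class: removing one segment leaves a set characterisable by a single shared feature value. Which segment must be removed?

[delayed release] (equivalently [strident], [dorsal]) groups all but one: /ts, dz, dʒ, tʃ/ share [+delayed release] while /c/ (voiceless palatal stop) alone is [-delayed release]. Removing any other segment would not leave a single-feature class that excludes it.

c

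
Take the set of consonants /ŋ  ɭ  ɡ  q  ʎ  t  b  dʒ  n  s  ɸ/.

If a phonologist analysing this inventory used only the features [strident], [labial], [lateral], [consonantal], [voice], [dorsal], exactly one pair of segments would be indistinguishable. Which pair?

ɡ, ŋ

/ɡ/ (voiced velar stop) and /ŋ/ (velar nasal) are both [−strident], [−labial], [−lateral], [+consonantal], [+voice], [+dorsal], so none of the listed features separates them. (They do differ in [sonorant] and [nasal], which are not among the given features.) Every other pair in the inventory differs on at least one listed feature.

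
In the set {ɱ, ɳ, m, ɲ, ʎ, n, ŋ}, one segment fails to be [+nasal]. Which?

/ʎ/ is the palatal lateral approximant, which is [−nasal]; the rest — /n, m, ɲ, ŋ, ɱ, ɳ/ — are [+nasal].

ʎ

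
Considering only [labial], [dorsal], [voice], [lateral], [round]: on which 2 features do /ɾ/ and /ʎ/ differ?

/ɾ/ is the alveolar tap and /ʎ/ is the palatal lateral approximant. Both are [−labial], [+voice], [−round]. /ɾ/ is [−lateral] while /ʎ/ is [+lateral]; /ɾ/ is [−dorsal] while /ʎ/ is [+dorsal], so the distinguishing features are [lateral], [dorsal].

[lateral], [dorsal]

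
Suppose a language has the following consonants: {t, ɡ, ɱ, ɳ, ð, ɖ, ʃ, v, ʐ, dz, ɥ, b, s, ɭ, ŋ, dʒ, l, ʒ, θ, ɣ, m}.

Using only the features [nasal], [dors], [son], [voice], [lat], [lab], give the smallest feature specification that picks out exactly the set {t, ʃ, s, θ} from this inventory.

[−voice]

Every target segment is [−voice] and no other inventory member is, so one feature is enough.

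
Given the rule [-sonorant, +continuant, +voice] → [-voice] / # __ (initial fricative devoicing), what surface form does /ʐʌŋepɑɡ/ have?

The only segment in the rule's environment that also matches [-sonorant, +continuant, +voice] is /ʐ/. Applying [-voice] turns the voiced retroflex fricative into /ʂ/ (voiceless retroflex fricative), giving [ʂʌŋepɑɡ].

[ʂʌŋepɑɡ]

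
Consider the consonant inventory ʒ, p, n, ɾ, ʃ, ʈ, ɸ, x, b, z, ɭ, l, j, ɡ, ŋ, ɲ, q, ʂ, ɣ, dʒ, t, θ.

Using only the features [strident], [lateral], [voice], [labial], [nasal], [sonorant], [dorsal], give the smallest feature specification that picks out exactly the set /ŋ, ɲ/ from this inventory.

The class [+nasal], [+dorsal] has exactly /ŋ, ɲ/ as its extension in this inventory. No smaller conjunction from the listed features achieves this: [+dorsal] alone would also admit /x, j, ɡ, q, …/; [+nasal] alone would also admit /n/; and checking the remaining single features turns up none with this extension.

[+nasal, +dorsal]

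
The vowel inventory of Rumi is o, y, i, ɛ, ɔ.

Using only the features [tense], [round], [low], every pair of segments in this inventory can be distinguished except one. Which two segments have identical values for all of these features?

On the given features, /y/ and /o/ have an identical profile: [+tense], [+round], [−low]. No other two segments in the inventory coincide on all 3 features. (They do differ in [high] and [back], which are not among the given features.)

y, o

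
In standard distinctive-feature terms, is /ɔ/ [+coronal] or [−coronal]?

/ɔ/ is the mid back rounded lax vowel, hence [−coronal].

[−coronal]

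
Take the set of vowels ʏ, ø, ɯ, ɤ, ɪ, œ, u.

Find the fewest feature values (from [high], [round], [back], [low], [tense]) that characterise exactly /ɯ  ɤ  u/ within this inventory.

/ɯ, ɤ, u/ are exactly the [+back] segments in the inventory, so a single feature suffices.

[+back]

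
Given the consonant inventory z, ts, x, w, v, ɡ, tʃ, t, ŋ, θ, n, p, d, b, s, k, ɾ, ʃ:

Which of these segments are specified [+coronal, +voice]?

z, n, d, ɾ

Eliminate segments failing any feature: /ts, tʃ, t, θ, s, ʃ/ are [−voice]; /x, w, v, ɡ, ŋ, p, b, k/ are [−coronal]. The remaining /z, n, d, ɾ/ satisfy [+coronal], [+voice].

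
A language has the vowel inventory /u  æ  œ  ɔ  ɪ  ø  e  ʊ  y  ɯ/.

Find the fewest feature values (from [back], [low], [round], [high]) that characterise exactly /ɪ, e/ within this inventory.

[-low, -back, -round]

The class [-low], [-back], [-round] has exactly /ɪ, e/ as its extension in this inventory. No smaller conjunction from the listed features achieves this: [-back, -round] alone would also admit /æ/; [-low, -round] alone would also admit /ɯ/; [-low, -back] alone would also admit /œ, ø, y/; and checking the remaining two-feature bundles turns up none with this extension.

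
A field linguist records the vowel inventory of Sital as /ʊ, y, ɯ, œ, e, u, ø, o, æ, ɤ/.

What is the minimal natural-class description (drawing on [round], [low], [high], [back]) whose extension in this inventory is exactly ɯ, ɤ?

The class [+back], [−round] has exactly /ɯ, ɤ/ as its extension in this inventory. No smaller conjunction from the listed features achieves this: [−round] alone would also admit /e, æ/; [+back] alone would also admit /ʊ, u, o/; and checking the remaining single features turns up none with this extension.

[+back, −round]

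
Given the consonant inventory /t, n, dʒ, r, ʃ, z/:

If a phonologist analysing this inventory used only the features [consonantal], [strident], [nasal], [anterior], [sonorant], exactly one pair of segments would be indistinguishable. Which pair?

ʃ, dʒ

On the given features, /ʃ/ and /dʒ/ have an identical profile: [+consonantal], [+strident], [−nasal], [−anterior], [−sonorant]. No other two segments in the inventory coincide on all 5 features. (They do differ in [voice] and [continuant], which are not among the given features.)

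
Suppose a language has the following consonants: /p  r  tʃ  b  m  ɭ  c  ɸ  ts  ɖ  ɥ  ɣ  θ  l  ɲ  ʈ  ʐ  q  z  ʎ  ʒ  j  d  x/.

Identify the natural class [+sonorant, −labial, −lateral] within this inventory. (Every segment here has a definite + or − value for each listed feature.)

r, ɲ, j

Checking each segment against [+sonorant], [−labial], [−lateral]: /r/ (alveolar trill), /ɲ/ (palatal nasal), /j/ (palatal glide) satisfy every feature; every other segment in the inventory fails at least one.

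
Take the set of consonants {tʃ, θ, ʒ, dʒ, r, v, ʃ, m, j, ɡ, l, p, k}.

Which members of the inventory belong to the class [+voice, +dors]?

j, ɡ

Checking each segment against [+voice], [+dorsal]: /j/ (palatal glide), /ɡ/ (voiced velar stop) satisfy every feature; every other segment in the inventory fails at least one.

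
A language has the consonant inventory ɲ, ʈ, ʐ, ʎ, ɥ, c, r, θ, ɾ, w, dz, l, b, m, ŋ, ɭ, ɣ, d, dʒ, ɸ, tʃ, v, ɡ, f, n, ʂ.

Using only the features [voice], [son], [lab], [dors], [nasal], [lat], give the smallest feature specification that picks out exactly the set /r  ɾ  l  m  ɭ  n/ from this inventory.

[+son, −dors]

Every target segment is [+sonorant], [−dorsal]; each remaining inventory member fails at least one of these. Each conjunct is needed — [−dorsal] alone would also admit /ʈ, ʐ, θ, dz, …/; [+sonorant] alone would also admit /ɲ, ʎ, ɥ, w, …/ — and no other single listed feature has exactly this extension, so two is the minimum.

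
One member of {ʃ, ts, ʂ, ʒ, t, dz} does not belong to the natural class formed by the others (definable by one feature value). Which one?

t

[strident] groups all but one: /ts, ʒ, ʃ, dz, ʂ/ share [+strident] while /t/ (voiceless alveolar stop) alone is [-strident]. Removing any other segment would not leave a single-feature class that excludes it.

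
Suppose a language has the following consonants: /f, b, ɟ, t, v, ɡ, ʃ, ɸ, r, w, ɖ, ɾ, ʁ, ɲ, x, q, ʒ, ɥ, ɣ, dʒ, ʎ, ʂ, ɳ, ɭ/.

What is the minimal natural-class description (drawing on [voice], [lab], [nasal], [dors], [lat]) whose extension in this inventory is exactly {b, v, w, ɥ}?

[+voice, +lab]

/b, v, w, ɥ/ are all [+voice], [+labial], and no other segment in the inventory matches both values. Dropping any one of them over-generates: [+labial] alone would also admit /f, ɸ/; [+voice] alone would also admit /ɟ, ɡ, r, ɖ, …/. No other single listed feature picks out exactly this set either, so fewer than two features will not do.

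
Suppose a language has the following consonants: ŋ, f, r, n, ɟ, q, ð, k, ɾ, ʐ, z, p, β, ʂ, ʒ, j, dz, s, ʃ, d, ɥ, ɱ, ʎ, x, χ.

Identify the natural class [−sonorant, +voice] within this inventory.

ɟ, ð, ʐ, z, β, ʒ, dz, d

Eliminate segments failing any feature: /ŋ, r, n, ɾ, j, ɥ, ɱ, ʎ/ are [+sonorant]; /f, q, k, p, ʂ, s, ʃ, x, χ/ are [−voice]. The remaining /ɟ, ð, ʐ, z, β, ʒ, dz, d/ satisfy [−sonorant], [+voice].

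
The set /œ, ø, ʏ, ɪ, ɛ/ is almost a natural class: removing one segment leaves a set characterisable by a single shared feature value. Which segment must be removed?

The remaining segments after removing /ø/ share [-tense]; /ø/ (mid front rounded tense vowel) is [+tense]. For every other candidate removal, the leftover set fails to share any single feature value that the removed segment lacks.

ø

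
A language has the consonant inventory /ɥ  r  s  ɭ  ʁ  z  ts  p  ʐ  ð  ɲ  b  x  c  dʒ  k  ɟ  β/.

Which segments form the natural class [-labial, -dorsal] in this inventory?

Checking each segment against [-labial], [-dorsal]: /r/ (alveolar trill), /s/ (voiceless alveolar fricative), /ɭ/ (retroflex lateral approximant), /z/ (voiced alveolar fricative), /ts/ (voiceless alveolar affricate), /ʐ/ (voiced retroflex fricative), among others, satisfy every feature; every other segment in the inventory fails at least one.

r, s, ɭ, z, ts, ʐ, ð, dʒ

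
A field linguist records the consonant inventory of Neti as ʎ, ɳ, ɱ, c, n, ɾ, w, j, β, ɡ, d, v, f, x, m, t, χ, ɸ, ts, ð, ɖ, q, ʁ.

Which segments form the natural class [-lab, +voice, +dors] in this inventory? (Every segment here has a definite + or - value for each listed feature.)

ʎ, j, ɡ, ʁ

Among the inventory, the [-labial] segments are /ʎ, ɳ, c, n, ɾ, j, ɡ, d, x, t, χ, ts, ð, ɖ, q, ʁ/.
Then [+voice] gives /ʎ, ɳ, n, ɾ, j, ɡ, d, ð, ɖ, ʁ/.
Within that set, [+dorsal] leaves /ʎ, j, ɡ, ʁ/.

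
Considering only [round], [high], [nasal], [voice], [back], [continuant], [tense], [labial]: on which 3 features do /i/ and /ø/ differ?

/i/ is the high front unrounded tense vowel and /ø/ is the mid front rounded tense vowel. Both are [−nasal], [+voice], [−back], [+continuant], [+tense]. /i/ is [−labial] while /ø/ is [+labial]; /i/ is [−round] while /ø/ is [+round]; /i/ is [+high] while /ø/ is [−high], so the distinguishing features are [labial], [round], [high].

[labial], [round], [high]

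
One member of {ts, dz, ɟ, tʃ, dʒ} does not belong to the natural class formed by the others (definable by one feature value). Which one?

ɟ

[delayed release] (equivalently [strident], [dorsal]) groups all but one: /ts, dz, dʒ, tʃ/ share [+delayed release] while /ɟ/ (voiced palatal stop) alone is [−delayed release]. Removing any other segment would not leave a single-feature class that excludes it.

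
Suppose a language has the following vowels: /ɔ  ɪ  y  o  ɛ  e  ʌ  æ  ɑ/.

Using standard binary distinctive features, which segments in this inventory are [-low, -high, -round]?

Checking each segment against [-low], [-high], [-round]: /ɛ/ (mid front unrounded lax vowel), /e/ (mid front unrounded tense vowel), /ʌ/ (mid back unrounded lax vowel) satisfy every feature; every other segment in the inventory fails at least one.

ɛ, e, ʌ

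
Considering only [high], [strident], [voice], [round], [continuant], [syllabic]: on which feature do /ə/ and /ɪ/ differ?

/ə/ (mid central vowel (schwa)) and /ɪ/ (high front unrounded lax vowel) agree on [-strident], [+voice], [-round], [+continuant], [+syllabic]. They differ on [high] (/ə/ [-], /ɪ/ [+]).

[high]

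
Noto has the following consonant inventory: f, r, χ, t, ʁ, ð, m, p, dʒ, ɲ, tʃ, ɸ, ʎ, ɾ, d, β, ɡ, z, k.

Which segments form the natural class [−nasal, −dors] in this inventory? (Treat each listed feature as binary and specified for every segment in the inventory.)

f, r, t, ð, p, dʒ, tʃ, ɸ, ɾ, d, β, z

Among the inventory, the [−nasal] segments are /f, r, χ, t, ʁ, ð, p, dʒ, tʃ, ɸ, ʎ, ɾ, d, β, ɡ, z, k/.
Then [−dorsal] leaves /f, r, t, ð, p, dʒ, tʃ, ɸ, ɾ, d, β, z/.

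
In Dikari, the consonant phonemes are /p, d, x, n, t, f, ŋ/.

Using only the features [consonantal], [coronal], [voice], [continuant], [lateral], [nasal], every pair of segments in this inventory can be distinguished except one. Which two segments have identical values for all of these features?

On the given features, /f/ and /x/ have an identical profile: [+consonantal], [−coronal], [−voice], [+continuant], [−lateral], [−nasal]. No other two segments in the inventory coincide on all 6 features. (They do differ in [labial] and [dorsal], which are not among the given features.)

f, x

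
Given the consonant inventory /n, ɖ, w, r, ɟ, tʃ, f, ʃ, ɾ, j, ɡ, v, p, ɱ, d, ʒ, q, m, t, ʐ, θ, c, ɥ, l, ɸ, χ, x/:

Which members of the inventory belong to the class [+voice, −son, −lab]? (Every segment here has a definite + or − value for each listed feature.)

ɖ, ɟ, ɡ, d, ʒ, ʐ

First, the [+voice] segments are /n, ɖ, w, r, ɟ, ɾ, j, ɡ, v, ɱ, d, ʒ, m, ʐ, ɥ, l/.
Among these, [−sonorant] gives /ɖ, ɟ, ɡ, v, d, ʒ, ʐ/.
Among these, [−labial] leaves /ɖ, ɟ, ɡ, d, ʒ, ʐ/.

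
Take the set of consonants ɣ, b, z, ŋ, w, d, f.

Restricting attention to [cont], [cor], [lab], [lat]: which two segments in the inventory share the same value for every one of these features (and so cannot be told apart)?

f, w

Both /f/ and /w/ are [+continuant], [−coronal], [+labial], [−lateral]. Since the list omits [sonorant], [voice], [round] and [dorsal] — which do distinguish the voiceless labiodental fricative from the labial-velar glide — this pair collapses; all other pairs remain distinct.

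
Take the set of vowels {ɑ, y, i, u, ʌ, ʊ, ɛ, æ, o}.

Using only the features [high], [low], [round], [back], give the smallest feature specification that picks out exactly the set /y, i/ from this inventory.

Every target segment is [+high], [−back]; each remaining inventory member fails at least one of these. Each conjunct is needed — [−back] alone would also admit /ɛ, æ/; [+high] alone would also admit /u, ʊ/ — and no other single listed feature has exactly this extension, so two is the minimum.

[+high, −back]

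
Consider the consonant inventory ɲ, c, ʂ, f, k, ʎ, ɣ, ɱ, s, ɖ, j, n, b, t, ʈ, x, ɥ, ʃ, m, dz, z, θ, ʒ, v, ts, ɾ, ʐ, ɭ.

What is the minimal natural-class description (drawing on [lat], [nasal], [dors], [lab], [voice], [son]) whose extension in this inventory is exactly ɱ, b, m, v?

[+voice, +lab, −dors]

Every target segment is [+voice], [+labial], [−dorsal]; each remaining inventory member fails at least one of these. Each conjunct is needed — [+labial, −dorsal] alone would also admit /f/; [+voice, −dorsal] alone would also admit /ɖ, n, dz, z, …/; [+voice, +labial] alone would also admit /ɥ/ — and no other combination of two listed features has exactly this extension, so three is the minimum.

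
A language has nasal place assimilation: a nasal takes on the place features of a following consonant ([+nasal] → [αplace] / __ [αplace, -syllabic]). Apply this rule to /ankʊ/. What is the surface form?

The only nasal preceding a consonant is /n/ before /k/. /k/ is [+dorsal], so /n/ → /ŋ/, giving [aŋkʊ].

[aŋkʊ]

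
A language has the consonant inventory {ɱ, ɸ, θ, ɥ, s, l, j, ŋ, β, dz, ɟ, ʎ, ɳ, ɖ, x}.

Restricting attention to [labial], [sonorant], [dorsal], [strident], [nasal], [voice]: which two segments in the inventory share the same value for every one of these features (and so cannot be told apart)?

On the given features, /j/ and /ʎ/ have an identical profile: [−labial], [+sonorant], [+dorsal], [−strident], [−nasal], [+voice]. No other two segments in the inventory coincide on all 6 features. (They do differ in [lateral], which is not among the given features.)

j, ʎ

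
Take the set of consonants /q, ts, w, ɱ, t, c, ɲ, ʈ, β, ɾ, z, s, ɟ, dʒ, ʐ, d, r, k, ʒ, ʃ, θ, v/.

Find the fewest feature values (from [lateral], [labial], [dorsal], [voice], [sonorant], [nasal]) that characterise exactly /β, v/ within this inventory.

Every target segment is [-sonorant], [+labial]; each remaining inventory member fails at least one of these. Each conjunct is needed — [+labial] alone would also admit /w, ɱ/; [-sonorant] alone would also admit /q, ts, t, c, …/ — and no other single listed feature has exactly this extension, so two is the minimum.

[-sonorant, +labial]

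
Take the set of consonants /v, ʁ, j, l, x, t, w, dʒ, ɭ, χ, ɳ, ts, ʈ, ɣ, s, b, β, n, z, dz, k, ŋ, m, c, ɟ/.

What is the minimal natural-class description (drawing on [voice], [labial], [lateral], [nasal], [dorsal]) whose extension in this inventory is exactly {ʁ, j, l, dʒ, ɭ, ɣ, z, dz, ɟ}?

/ʁ, j, l, dʒ, ɭ, ɣ, z, dz, ɟ/ are all [+voice], [−nasal], [−labial], and no other segment in the inventory matches all three values. Dropping any one of them over-generates: [−nasal, −labial] alone would also admit /x, t, χ, ts, …/; [+voice, −labial] alone would also admit /ɳ, n, ŋ/; [+voice, −nasal] alone would also admit /v, w, b, β/. No other combination of two listed features picks out exactly this set either, so fewer than three features will not do.

[+voice, −nasal, −labial]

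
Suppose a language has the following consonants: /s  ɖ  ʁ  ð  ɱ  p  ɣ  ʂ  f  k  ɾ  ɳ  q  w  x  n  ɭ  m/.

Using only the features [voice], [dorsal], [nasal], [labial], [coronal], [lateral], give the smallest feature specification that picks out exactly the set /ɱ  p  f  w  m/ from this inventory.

[+labial]

The target set is precisely the extension of [+labial] in this inventory.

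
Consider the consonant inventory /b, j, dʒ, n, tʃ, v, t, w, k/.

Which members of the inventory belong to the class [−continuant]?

The [−continuant] segments here are /b, dʒ, n, tʃ, t, k/; the remaining /j, v, w/ are [+continuant].

b, dʒ, n, tʃ, t, k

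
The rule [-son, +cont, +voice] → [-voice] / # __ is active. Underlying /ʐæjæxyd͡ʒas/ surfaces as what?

/ʐ/ satisfies [-son, +cont, +voice] and sits in # __. The [-voice] counterpart of the voiced retroflex fricative is /ʂ/. Other segments in /ʐæjæxyd͡ʒas/ either fail the structural description or are not in the environment, so the surface form is [ʂæjæxyd͡ʒas].

[ʂæjæxyd͡ʒas]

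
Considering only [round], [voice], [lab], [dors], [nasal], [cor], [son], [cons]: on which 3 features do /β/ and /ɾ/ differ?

[sonorant], [labial], [coronal]

/β/ (voiced bilabial fricative) and /ɾ/ (alveolar tap) agree on [−round], [+voice], [−dorsal], [−nasal], [+consonantal]. They differ on [sonorant] (/β/ [−], /ɾ/ [+]), [labial] (/β/ [+], /ɾ/ [−]), [coronal] (/β/ [−], /ɾ/ [+]).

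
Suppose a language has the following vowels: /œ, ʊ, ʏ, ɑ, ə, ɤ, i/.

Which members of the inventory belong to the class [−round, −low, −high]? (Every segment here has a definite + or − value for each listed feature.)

ə, ɤ

Eliminate segments failing any feature: /œ, ʊ, ʏ/ are [+round]; /ɑ/ is [+low]; /i/ is [+high]. The remaining /ə, ɤ/ satisfy [−round], [−low], [−high].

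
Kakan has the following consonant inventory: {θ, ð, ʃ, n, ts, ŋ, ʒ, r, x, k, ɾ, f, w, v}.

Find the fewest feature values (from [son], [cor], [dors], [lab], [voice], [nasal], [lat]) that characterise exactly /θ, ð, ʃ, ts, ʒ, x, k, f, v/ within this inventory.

[-son]

/θ, ð, ʃ, ts, ʒ, x, k, f, v/ are exactly the [-sonorant] segments in the inventory, so a single feature suffices.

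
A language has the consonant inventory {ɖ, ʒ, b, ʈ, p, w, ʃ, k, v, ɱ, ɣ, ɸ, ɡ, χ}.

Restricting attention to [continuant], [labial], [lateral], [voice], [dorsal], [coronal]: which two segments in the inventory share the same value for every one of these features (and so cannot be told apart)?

b, ɱ

On the given features, /b/ and /ɱ/ have an identical profile: [−continuant], [+labial], [−lateral], [+voice], [−dorsal], [−coronal]. No other two segments in the inventory coincide on all 6 features. (They do differ in [sonorant] and [nasal], which are not among the given features.)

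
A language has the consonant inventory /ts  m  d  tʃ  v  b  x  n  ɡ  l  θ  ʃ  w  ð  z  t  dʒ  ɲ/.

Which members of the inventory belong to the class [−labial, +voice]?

d, n, ɡ, l, ð, z, dʒ, ɲ

Checking each segment against [−labial], [+voice]: /d/ (voiced alveolar stop), /n/ (alveolar nasal), /ɡ/ (voiced velar stop), /l/ (alveolar lateral approximant), /ð/ (voiced dental fricative), /z/ (voiced alveolar fricative), among others, satisfy every feature; every other segment in the inventory fails at least one.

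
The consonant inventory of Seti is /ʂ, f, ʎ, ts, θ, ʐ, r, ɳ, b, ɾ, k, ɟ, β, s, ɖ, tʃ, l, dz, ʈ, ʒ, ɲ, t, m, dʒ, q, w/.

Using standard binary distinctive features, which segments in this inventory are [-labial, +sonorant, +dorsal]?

ʎ, ɲ

Eliminate segments failing any feature: /ʂ, ts, θ, ʐ, k, ɟ, s, ɖ, tʃ, dz, ʈ, ʒ, t, dʒ, q/ are [-sonorant]; /f, b, β, m, w/ are [+labial]; /r, ɳ, ɾ, l/ are [-dorsal]. The remaining /ʎ, ɲ/ satisfy [-labial], [+sonorant], [+dorsal].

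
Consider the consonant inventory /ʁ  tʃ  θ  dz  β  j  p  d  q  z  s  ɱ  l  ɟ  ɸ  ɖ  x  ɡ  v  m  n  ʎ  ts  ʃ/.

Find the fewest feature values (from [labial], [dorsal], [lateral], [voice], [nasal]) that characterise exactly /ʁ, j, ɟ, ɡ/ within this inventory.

The class [+voice], [−lateral], [+dorsal] has exactly /ʁ, j, ɟ, ɡ/ as its extension in this inventory. No smaller conjunction from the listed features achieves this: [−lateral, +dorsal] alone would also admit /q, x/; [+voice, +dorsal] alone would also admit /ʎ/; [+voice, −lateral] alone would also admit /dz, β, d, z, …/; and checking the remaining two-feature bundles turns up none with this extension.

[+voice, −lateral, +dorsal]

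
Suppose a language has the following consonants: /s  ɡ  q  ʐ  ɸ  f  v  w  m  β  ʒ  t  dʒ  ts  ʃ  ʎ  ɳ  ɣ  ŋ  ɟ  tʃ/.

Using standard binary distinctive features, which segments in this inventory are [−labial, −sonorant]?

s, ɡ, q, ʐ, ʒ, t, dʒ, ts, ʃ, ɣ, ɟ, tʃ

Checking each segment against [−labial], [−sonorant]: /s/ (voiceless alveolar fricative), /ɡ/ (voiced velar stop), /q/ (voiceless uvular stop), /ʐ/ (voiced retroflex fricative), /ʒ/ (voiced postalveolar fricative), /t/ (voiceless alveolar stop), among others, satisfy every feature; every other segment in the inventory fails at least one.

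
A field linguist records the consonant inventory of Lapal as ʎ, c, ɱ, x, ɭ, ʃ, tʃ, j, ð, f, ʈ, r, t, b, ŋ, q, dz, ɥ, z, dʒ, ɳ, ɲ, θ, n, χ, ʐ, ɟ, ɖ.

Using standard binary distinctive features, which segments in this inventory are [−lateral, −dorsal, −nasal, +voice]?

ð, r, b, dz, z, dʒ, ʐ, ɖ

Checking each segment against [−lateral], [−dorsal], [−nasal], [+voice]: /ð/ (voiced dental fricative), /r/ (alveolar trill), /b/ (voiced bilabial stop), /dz/ (voiced alveolar affricate), /z/ (voiced alveolar fricative), /dʒ/ (voiced postalveolar affricate), among others, satisfy every feature; every other segment in the inventory fails at least one.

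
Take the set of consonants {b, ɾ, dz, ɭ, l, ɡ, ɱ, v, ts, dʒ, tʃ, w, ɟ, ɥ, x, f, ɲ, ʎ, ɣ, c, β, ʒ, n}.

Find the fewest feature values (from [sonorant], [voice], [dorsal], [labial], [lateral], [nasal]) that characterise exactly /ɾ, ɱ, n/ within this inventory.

[+sonorant, -lateral, -dorsal]

Every target segment is [+sonorant], [-lateral], [-dorsal]; each remaining inventory member fails at least one of these. Each conjunct is needed — [-lateral, -dorsal] alone would also admit /b, dz, v, ts, …/; [+sonorant, -dorsal] alone would also admit /ɭ, l/; [+sonorant, -lateral] alone would also admit /w, ɥ, ɲ/ — and no other combination of two listed features has exactly this extension, so three is the minimum.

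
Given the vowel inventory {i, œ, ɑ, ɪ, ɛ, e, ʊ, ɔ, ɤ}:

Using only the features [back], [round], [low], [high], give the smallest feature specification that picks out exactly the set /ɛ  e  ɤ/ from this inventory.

/ɛ, e, ɤ/ are all [-high], [-low], [-round], and no other segment in the inventory matches all three values. Dropping any one of them over-generates: [-low, -round] alone would also admit /i, ɪ/; [-high, -round] alone would also admit /ɑ/; [-high, -low] alone would also admit /œ, ɔ/. No other combination of two listed features picks out exactly this set either, so fewer than three features will not do.

[-high, -low, -round]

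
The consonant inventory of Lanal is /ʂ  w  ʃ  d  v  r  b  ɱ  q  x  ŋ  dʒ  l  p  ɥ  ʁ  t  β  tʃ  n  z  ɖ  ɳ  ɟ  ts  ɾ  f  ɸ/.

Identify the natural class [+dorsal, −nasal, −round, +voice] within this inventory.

ʁ, ɟ

Eliminate segments failing any feature: /ʂ, ʃ, d, v, r, b, ɱ, dʒ, l, p, t, β, tʃ, n, z, ɖ, ɳ, ts, ɾ, f, ɸ/ are [−dorsal]; /w, ɥ/ are [+round]; /q, x/ are [−voice]; /ŋ/ is [+nasal]. The remaining /ʁ, ɟ/ satisfy [+dorsal], [−nasal], [−round], [+voice].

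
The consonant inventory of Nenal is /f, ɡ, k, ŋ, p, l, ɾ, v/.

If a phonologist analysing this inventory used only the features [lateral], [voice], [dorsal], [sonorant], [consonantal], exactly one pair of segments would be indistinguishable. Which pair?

p, f

Both /p/ and /f/ are [−lateral], [−voice], [−dorsal], [−sonorant], [+consonantal]. Since the list omits [continuant] — which does distinguish the voiceless bilabial stop from the voiceless labiodental fricative — this pair collapses; all other pairs remain distinct.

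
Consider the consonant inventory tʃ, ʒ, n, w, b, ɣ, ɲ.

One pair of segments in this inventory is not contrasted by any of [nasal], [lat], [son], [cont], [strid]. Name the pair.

ɲ, n

/ɲ/ (palatal nasal) and /n/ (alveolar nasal) are both [+nasal], [-lateral], [+sonorant], [-continuant], [-strident], so none of the listed features separates them. (They do differ in [dorsal], which is not among the given features.) Every other pair in the inventory differs on at least one listed feature.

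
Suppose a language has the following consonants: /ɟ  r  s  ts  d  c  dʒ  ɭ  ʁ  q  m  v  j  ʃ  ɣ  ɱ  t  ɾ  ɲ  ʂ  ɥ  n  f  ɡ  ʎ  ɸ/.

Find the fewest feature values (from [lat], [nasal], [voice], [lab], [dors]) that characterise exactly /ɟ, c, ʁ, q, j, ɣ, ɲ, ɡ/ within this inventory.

[-lat, -lab, +dors]

Every target segment is [-lateral], [-labial], [+dorsal]; each remaining inventory member fails at least one of these. Each conjunct is needed — [-labial, +dorsal] alone would also admit /ʎ/; [-lateral, +dorsal] alone would also admit /ɥ/; [-lateral, -labial] alone would also admit /r, s, ts, d, …/ — and no other combination of two listed features has exactly this extension, so three is the minimum.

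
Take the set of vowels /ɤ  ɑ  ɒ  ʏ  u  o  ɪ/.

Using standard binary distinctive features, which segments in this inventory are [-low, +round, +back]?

u, o

First, the [-low] segments are /ɤ, ʏ, u, o, ɪ/.
Within that set, [+round] gives /ʏ, u, o/.
Intersecting with [+back] leaves /u, o/.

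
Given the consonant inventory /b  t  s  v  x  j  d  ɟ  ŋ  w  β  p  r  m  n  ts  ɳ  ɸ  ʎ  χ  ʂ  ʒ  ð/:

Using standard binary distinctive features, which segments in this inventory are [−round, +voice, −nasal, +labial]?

b, v, β

Eliminate segments failing any feature: /t, s, x, p, ts, ɸ, χ, ʂ/ are [−voice]; /j, d, ɟ, r, ʎ, ʒ, ð/ are [−labial]; /ŋ, m, n, ɳ/ are [+nasal]; /w/ is [+round]. The remaining /b, v, β/ satisfy [−round], [+voice], [−nasal], [+labial].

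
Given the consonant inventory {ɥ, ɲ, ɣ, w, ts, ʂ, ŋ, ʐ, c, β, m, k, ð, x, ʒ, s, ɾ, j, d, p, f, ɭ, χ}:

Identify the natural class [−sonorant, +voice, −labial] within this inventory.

Checking each segment against [−sonorant], [+voice], [−labial]: /ɣ/ (voiced velar fricative), /ʐ/ (voiced retroflex fricative), /ð/ (voiced dental fricative), /ʒ/ (voiced postalveolar fricative), /d/ (voiced alveolar stop) satisfy every feature; every other segment in the inventory fails at least one.

ɣ, ʐ, ð, ʒ, d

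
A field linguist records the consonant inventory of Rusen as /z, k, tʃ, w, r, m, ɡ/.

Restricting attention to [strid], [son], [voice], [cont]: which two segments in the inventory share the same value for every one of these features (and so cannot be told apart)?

Both /w/ and /r/ are [-strident], [+sonorant], [+voice], [+continuant]. Since the list omits [labial], [round], [coronal] and [dorsal] — which do distinguish the labial-velar glide from the alveolar trill — this pair collapses; all other pairs remain distinct.

w, r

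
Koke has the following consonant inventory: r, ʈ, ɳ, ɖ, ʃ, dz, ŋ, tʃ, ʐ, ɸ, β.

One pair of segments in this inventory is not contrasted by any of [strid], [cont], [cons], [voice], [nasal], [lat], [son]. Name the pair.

On the given features, /ŋ/ and /ɳ/ have an identical profile: [−strident], [−continuant], [+consonantal], [+voice], [+nasal], [−lateral], [+sonorant]. No other two segments in the inventory coincide on all 7 features. (They do differ in [coronal] and [dorsal], which are not among the given features.)

ŋ, ɳ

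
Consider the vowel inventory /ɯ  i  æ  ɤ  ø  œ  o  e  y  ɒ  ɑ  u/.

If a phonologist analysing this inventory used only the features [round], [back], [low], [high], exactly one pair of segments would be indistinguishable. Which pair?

Both /ø/ and /œ/ are [+round], [−back], [−low], [−high]. Since the list omits [tense] — which does distinguish the mid front rounded tense vowel from the mid front rounded lax vowel — this pair collapses; all other pairs remain distinct.

ø, œ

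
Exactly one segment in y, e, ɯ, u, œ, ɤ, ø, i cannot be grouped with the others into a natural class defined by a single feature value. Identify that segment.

œ

/y, e, ø, u, i, ɤ, ɯ/ are all [+tense], but /œ/ (mid front rounded lax vowel) is [-tense]. No other single segment can be removed to leave a set sharing one feature value that the removed segment lacks, so /œ/ is the odd one out.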